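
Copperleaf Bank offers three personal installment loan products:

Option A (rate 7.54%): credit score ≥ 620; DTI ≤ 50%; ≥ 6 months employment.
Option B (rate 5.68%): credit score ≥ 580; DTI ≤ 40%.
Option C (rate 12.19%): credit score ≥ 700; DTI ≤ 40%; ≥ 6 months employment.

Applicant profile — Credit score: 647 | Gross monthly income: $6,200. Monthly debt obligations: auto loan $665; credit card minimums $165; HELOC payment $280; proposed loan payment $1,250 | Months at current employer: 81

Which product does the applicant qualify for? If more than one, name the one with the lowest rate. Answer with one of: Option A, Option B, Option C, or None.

Option B

Total debts = (665 + 165 + 280 + 1,250) = 2,360; DTI = 2,360/6,200 = 38.1%.
Option A: score 647 ≥ 620; DTI 38.1% ≤ 50%; employment 81 ≥ 6 mo → qualifies.
Option B: score 647 ≥ 580; DTI 38.1% ≤ 40% → qualifies.
Option C: score 647 < 700; DTI 38.1% ≤ 40%; employment 81 ≥ 6 mo → does not qualify.
Qualifying: Option A, Option B. Lowest rate is 5.68% → Option B.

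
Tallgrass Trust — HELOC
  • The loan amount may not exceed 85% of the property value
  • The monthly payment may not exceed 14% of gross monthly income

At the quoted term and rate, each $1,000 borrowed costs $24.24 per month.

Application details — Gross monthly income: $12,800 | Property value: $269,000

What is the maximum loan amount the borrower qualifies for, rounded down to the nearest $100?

Payment cap: 14% × $12,800 = $1,792/month.
At $24.24 per $1,000, that supports 1,792/24.24 × 1,000 ≈ $73,927 → $73,900.
LTV cap: 85% × $269,000 = $228,650 → $228,600.
Binding constraint: payment-to-income.

$73,900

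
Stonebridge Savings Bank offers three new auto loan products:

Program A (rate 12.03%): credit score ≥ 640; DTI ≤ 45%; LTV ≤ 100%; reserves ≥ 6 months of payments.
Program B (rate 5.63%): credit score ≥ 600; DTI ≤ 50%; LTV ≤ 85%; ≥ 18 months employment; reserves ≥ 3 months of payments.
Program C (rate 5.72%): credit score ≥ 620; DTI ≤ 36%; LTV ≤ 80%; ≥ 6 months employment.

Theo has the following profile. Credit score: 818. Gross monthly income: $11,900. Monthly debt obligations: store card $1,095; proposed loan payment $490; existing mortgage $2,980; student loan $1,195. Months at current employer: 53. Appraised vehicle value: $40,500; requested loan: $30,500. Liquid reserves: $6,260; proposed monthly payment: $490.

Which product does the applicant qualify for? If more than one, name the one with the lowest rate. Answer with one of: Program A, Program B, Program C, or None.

Total debts = (1,095 + 490 + 2,980 + 1,195) = 5,760; DTI = 5,760/11,900 = 48.4%.
LTV = 30,500/40,500 = 75.3%.
Reserves = 6,260/490 = 12.8 months.
Program A: score 818 ≥ 640; DTI 48.4% > 45%; LTV 75.3% ≤ 100%; reserves 12.8 ≥ 6 mo → does not qualify.
Program B: score 818 ≥ 600; DTI 48.4% ≤ 50%; LTV 75.3% ≤ 85%; employment 53 ≥ 18 mo; reserves 12.8 ≥ 3 mo → qualifies.
Program C: score 818 ≥ 620; DTI 48.4% > 36%; LTV 75.3% ≤ 80%; employment 53 ≥ 6 mo → does not qualify.

Program B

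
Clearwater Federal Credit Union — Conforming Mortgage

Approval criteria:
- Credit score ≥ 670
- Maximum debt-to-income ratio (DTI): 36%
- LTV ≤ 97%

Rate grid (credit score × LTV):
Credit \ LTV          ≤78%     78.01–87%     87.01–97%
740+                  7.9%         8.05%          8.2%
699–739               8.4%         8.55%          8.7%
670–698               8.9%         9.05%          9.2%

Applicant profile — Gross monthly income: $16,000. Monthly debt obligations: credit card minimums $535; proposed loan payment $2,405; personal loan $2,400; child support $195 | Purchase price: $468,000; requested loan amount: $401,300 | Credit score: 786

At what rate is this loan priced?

8.05%

Credit score 786 ≥ 670; Total monthly debts = (535 + 2,405 + 2,400 + 195) = 5,535. DTI: 5,535 ÷ 16,000 = 34.6%, within the 36% cap
Loan-to-value = 401,300/468,000 = 85.7% — pass (97% max)
Row: 786 falls in 740+. Column: 85.7% falls in 78.01–87%. Rate = 8.05%.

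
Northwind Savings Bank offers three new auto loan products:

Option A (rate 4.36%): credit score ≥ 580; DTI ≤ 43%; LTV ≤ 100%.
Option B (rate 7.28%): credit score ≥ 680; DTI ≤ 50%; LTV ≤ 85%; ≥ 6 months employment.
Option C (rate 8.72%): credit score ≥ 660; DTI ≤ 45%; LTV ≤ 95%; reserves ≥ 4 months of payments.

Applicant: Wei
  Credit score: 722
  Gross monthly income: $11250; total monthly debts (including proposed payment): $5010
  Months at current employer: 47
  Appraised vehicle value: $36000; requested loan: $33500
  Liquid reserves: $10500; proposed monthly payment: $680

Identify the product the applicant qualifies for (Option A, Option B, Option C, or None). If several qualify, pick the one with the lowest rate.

DTI = 5,010/11,250 = 44.5%.
LTV = 33,500/36,000 = 93.1%.
Reserves = 10,500/680 = 15.4 months.
Option A: score 722 ≥ 580; DTI 44.5% > 43%; LTV 93.1% ≤ 100% → does not qualify.
Option B: score 722 ≥ 680; DTI 44.5% ≤ 50%; LTV 93.1% > 85%; employment 47 ≥ 6 mo → does not qualify.
Option C: score 722 ≥ 660; DTI 44.5% ≤ 45%; LTV 93.1% ≤ 95%; reserves 15.4 ≥ 4 mo → qualifies.

Option C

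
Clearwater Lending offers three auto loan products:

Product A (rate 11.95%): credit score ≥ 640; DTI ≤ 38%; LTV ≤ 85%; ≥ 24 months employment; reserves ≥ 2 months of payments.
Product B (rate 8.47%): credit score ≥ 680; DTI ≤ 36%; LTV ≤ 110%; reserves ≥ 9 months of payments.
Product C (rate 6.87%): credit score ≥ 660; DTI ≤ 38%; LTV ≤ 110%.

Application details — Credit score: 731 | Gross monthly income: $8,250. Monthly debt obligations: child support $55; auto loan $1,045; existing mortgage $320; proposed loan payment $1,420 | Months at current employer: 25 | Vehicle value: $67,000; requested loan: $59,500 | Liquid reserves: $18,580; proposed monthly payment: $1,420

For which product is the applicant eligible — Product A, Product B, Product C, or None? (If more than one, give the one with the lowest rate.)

Product C

Total debts = (55 + 1,045 + 320 + 1,420) = 2,840; DTI = 2,840/8,250 = 34.4%.
LTV = 59,500/67,000 = 88.8%.
Reserves = 18,580/1,420 = 13.1 months.
Product A: score 731 ≥ 640; DTI 34.4% ≤ 38%; LTV 88.8% > 85%; employment 25 ≥ 24 mo; reserves 13.1 ≥ 2 mo → does not qualify.
Product B: score 731 ≥ 680; DTI 34.4% ≤ 36%; LTV 88.8% ≤ 110%; reserves 13.1 ≥ 9 mo → qualifies.
Product C: score 731 ≥ 660; DTI 34.4% ≤ 38%; LTV 88.8% ≤ 110% → qualifies.
Qualifying: Product B, Product C. Lowest rate is 6.87% → Product C.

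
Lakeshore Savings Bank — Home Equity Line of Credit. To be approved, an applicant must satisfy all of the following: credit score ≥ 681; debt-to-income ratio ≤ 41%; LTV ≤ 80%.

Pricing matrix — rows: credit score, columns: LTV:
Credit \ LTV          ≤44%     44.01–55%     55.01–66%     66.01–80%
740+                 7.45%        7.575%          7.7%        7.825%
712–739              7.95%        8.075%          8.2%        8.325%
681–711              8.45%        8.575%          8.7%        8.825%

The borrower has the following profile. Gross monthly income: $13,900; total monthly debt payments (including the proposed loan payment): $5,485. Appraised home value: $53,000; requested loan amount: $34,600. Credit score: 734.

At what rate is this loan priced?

8.2%

Credit score 734 ≥ 681; DTI: 5,485 ÷ 13,900 = 39.5%, within the 41% cap
Loan-to-value = 34,600/53,000 = 65.3% — pass (80% max)
Score 734 is in the 712–739 band; LTV 65.3% is in the 55.01–66% band → 8.2%.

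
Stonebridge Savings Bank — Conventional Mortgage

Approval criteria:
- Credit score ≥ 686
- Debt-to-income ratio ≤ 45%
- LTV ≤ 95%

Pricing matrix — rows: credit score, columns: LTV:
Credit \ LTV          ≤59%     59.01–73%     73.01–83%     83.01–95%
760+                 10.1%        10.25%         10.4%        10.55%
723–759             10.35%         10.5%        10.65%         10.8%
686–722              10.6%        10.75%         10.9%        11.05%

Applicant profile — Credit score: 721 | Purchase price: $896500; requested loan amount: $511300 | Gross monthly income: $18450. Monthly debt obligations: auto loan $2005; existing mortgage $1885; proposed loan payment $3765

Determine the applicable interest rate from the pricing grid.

10.6%

Credit score 721 ≥ 686; Total monthly debts = (2,005 + 1,885 + 3,765) = 7,655. DTI = 7,655/18,450 = 41.5% ≤ 45%
LTV = 511,300/896,500 = 57% ≤ 95%
Credit 721 → row 686–722; LTV 57% → column ≤59%. Grid cell → 10.6%.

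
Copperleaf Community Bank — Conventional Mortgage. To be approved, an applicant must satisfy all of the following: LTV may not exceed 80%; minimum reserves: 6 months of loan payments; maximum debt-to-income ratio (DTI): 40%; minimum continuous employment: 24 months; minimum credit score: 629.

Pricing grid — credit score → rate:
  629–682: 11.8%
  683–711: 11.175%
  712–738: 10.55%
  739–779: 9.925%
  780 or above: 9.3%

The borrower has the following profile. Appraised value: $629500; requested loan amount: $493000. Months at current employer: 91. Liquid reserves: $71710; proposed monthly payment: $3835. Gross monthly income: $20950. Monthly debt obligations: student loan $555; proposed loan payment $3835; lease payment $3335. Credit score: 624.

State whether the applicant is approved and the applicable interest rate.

Denied

Credit score 624 < 629 (below minimum)
Reserves = 71,710/3,835 = 18.7 months ≥ 6
Total monthly debts = (555 + 3,835 + 3,335) = 7,725. DTI = 7,725/20,950 = 36.9% ≤ 40%
Employment 91 ≥ 24 months
LTV: 493,000 ÷ 629,500 = 78.3%, within 80% cap
Not all requirements met → denied.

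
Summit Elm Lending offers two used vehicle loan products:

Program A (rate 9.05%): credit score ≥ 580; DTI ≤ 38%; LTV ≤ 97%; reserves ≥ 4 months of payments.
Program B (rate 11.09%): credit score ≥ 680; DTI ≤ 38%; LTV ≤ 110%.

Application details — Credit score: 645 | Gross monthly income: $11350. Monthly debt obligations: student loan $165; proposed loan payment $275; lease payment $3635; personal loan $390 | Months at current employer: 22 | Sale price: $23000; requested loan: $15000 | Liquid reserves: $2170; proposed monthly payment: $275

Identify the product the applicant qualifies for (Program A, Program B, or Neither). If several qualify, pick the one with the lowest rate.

Total debts = (165 + 275 + 3,635 + 390) = 4,465; DTI = 4,465/11,350 = 39.3%.
LTV = 15,000/23,000 = 65.2%.
Reserves = 2,170/275 = 7.9 months.
Program A: score 645 ≥ 580; DTI 39.3% > 38%; LTV 65.2% ≤ 97%; reserves 7.9 ≥ 4 mo → does not qualify.
Program B: score 645 < 680; DTI 39.3% > 38%; LTV 65.2% ≤ 110% → does not qualify.

Neither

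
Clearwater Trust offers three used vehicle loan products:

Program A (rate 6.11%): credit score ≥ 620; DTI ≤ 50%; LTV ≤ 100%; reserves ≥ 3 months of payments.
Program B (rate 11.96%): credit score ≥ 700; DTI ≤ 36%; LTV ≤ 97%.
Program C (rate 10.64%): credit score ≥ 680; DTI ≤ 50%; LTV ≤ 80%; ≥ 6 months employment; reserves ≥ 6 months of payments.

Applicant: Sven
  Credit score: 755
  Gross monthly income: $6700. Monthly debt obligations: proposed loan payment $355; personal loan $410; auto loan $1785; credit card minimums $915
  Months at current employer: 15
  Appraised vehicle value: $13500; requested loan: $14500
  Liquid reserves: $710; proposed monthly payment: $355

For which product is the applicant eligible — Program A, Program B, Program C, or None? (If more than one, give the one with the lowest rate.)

Total debts = (355 + 410 + 1,785 + 915) = 3,465; DTI = 3,465/6,700 = 51.7%.
LTV = 14,500/13,500 = 107.4%.
Reserves = 710/355 = 2.0 months.
Program A: score 755 ≥ 620; DTI 51.7% > 50%; LTV 107.4% > 100%; reserves 2.0 < 3 mo → does not qualify.
Program B: score 755 ≥ 700; DTI 51.7% > 36%; LTV 107.4% > 97% → does not qualify.
Program C: score 755 ≥ 680; DTI 51.7% > 50%; LTV 107.4% > 80%; employment 15 ≥ 6 mo; reserves 2.0 < 6 mo → does not qualify.

None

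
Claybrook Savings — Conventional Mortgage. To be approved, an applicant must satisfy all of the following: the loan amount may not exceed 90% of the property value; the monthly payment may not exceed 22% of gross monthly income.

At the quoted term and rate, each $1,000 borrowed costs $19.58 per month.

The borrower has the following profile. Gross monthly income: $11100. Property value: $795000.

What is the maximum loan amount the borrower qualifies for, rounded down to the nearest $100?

$124,700

Payment cap: 22% × $11,100 = $2,442/month.
At $19.58 per $1,000, that supports 2,442/19.58 × 1,000 ≈ $124,719 → $124,700.
LTV cap: 90% × $795,000 = $715,500 → $715,500.
Binding constraint: payment-to-income.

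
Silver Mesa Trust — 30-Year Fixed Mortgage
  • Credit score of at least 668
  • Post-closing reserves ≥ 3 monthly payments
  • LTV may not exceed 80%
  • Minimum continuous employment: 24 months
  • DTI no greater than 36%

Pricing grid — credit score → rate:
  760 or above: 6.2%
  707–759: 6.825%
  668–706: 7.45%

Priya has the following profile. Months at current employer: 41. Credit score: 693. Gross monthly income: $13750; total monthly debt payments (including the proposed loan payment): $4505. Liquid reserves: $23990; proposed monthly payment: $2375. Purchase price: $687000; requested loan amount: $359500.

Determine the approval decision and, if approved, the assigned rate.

Approved at 7.45%

Credit score 693 ≥ 668 (meets minimum)
Employment 41 ≥ 24 months
Loan-to-value = 359,500/687,000 = 52.3% — pass (80% max)
Debt-to-income = 4,505/13,750 = 32.8% — meets 36% limit
Reserves = 23,990/2,375 = 10.1 months ≥ 3
All requirements met. Score 693 falls in the 668–706 tier → 7.45%.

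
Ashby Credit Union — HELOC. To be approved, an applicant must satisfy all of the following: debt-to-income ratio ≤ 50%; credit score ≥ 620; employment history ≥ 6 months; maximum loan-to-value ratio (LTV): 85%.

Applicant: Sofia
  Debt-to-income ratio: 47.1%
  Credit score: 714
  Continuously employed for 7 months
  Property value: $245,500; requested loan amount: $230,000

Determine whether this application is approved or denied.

Denied

DTI 47.1% is within the 50% limit
Credit score 714 ≥ 620 (meets)
Employment 7 ≥ 6 months
LTV = 230,000/245,500 = 93.7% > 85%
Fails on LTV.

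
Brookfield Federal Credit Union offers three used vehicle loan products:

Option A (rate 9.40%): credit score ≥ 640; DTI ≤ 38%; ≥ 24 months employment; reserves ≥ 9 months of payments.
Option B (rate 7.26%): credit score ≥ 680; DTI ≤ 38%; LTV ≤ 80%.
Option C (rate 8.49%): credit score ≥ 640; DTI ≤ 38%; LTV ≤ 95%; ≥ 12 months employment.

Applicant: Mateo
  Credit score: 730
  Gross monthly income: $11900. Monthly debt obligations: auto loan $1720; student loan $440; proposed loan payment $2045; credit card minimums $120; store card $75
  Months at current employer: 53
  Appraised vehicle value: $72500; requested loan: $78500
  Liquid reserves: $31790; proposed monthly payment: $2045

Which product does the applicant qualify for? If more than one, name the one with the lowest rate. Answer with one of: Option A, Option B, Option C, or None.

Total debts = (1,720 + 440 + 2,045 + 120 + 75) = 4,400; DTI = 4,400/11,900 = 37%.
LTV = 78,500/72,500 = 108.3%.
Reserves = 31,790/2,045 = 15.5 months.
Option A: score 730 ≥ 640; DTI 37% ≤ 38%; employment 53 ≥ 24 mo; reserves 15.5 ≥ 9 mo → qualifies.
Option B: score 730 ≥ 680; DTI 37% ≤ 38%; LTV 108.3% > 80% → does not qualify.
Option C: score 730 ≥ 640; DTI 37% ≤ 38%; LTV 108.3% > 95%; employment 53 ≥ 12 mo → does not qualify.

Option A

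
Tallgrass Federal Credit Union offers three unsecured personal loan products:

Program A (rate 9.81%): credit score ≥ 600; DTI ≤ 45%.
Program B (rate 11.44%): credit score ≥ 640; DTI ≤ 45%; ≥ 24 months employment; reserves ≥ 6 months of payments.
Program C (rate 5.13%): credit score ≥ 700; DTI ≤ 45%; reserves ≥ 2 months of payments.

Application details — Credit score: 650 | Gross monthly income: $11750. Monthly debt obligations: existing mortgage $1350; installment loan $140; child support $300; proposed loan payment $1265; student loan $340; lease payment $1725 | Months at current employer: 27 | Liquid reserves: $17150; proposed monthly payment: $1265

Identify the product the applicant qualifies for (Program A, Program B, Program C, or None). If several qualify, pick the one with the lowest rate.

Program A

Total debts = (1,350 + 140 + 300 + 1,265 + 340 + 1,725) = 5,120; DTI = 5,120/11,750 = 43.6%.
Reserves = 17,150/1,265 = 13.6 months.
Program A: score 650 ≥ 600; DTI 43.6% ≤ 45% → qualifies.
Program B: score 650 ≥ 640; DTI 43.6% ≤ 45%; employment 27 ≥ 24 mo; reserves 13.6 ≥ 6 mo → qualifies.
Program C: score 650 < 700; DTI 43.6% ≤ 45%; reserves 13.6 ≥ 2 mo → does not qualify.
Qualifying: Program A, Program B. Lowest rate is 9.81% → Program A.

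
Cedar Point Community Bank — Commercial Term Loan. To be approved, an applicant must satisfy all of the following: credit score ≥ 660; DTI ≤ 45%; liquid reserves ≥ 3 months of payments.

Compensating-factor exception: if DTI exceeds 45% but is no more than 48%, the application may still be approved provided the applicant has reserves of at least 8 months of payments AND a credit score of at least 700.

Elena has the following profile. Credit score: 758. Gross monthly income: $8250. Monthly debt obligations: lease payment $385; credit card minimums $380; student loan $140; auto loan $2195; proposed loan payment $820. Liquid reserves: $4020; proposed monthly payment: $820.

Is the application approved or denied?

Denied

Credit score 758 ≥ 660 (meets base)
Total debts = (385 + 380 + 140 + 2,195 + 820) = 3,920. DTI: 3,920 ÷ 8,250 = 47.5%, over the 45% base limit.
Reserves = 4,020/820 = 4.9 months ≥ 3
DTI 47.5% is within the 45%–48% exception band; checking compensating factors.
Reserves 4.9 < 8 months; credit score 758 ≥ 700.
Compensating-factor requirement not fully met.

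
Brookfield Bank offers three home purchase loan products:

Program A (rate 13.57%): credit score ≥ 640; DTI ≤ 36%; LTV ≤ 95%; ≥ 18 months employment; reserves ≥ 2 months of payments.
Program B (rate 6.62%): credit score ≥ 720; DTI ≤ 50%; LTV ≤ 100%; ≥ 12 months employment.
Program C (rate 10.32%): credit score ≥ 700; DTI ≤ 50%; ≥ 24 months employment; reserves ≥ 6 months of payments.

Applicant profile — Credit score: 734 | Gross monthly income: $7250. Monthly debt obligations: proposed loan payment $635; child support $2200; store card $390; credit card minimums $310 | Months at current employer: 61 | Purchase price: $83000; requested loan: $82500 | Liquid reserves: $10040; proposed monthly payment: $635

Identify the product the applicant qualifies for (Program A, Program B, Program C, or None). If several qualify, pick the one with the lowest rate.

Total debts = (635 + 2,200 + 390 + 310) = 3,535; DTI = 3,535/7,250 = 48.8%.
LTV = 82,500/83,000 = 99.4%.
Reserves = 10,040/635 = 15.8 months.
Program A: score 734 ≥ 640; DTI 48.8% > 36%; LTV 99.4% > 95%; employment 61 ≥ 18 mo; reserves 15.8 ≥ 2 mo → does not qualify.
Program B: score 734 ≥ 720; DTI 48.8% ≤ 50%; LTV 99.4% ≤ 100%; employment 61 ≥ 12 mo → qualifies.
Program C: score 734 ≥ 700; DTI 48.8% ≤ 50%; employment 61 ≥ 24 mo; reserves 15.8 ≥ 6 mo → qualifies.
Qualifying: Program B, Program C. Lowest rate is 6.62% → Program B.

Program B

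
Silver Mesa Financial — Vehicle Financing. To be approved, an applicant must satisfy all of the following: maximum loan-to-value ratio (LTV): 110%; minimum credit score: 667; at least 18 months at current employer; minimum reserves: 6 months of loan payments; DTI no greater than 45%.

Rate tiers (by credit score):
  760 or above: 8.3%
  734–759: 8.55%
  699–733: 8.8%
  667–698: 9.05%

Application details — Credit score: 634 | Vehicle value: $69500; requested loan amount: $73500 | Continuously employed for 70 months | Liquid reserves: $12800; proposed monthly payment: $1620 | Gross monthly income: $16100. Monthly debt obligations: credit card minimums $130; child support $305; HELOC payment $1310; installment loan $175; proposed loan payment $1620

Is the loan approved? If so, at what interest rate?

Credit score 634 < 667 (below minimum)
Employment 70 ≥ 18 months
Total monthly debts = (130 + 305 + 1,310 + 175 + 1,620) = 3,540. DTI: 3,540 ÷ 16,100 = 22%, within the 45% cap
LTV: 73,500 ÷ 69,500 = 105.8%, within 110% cap
Reserves: 12,800 ÷ 1,620 = 7.9 months (meets 6-month minimum)
Not all requirements met → denied.

Denied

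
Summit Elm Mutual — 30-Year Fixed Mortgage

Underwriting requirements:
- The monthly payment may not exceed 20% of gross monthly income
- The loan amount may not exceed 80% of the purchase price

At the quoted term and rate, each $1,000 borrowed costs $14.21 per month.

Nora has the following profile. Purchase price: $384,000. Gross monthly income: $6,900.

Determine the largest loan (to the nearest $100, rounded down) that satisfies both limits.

$97,100

Payment cap: 20% × $6,900 = $1,380/month.
At $14.21 per $1,000, that supports 1,380/14.21 × 1,000 ≈ $97,114 → $97,100.
LTV cap: 80% × $384,000 = $307,200 → $307,200.
Binding constraint: payment-to-income.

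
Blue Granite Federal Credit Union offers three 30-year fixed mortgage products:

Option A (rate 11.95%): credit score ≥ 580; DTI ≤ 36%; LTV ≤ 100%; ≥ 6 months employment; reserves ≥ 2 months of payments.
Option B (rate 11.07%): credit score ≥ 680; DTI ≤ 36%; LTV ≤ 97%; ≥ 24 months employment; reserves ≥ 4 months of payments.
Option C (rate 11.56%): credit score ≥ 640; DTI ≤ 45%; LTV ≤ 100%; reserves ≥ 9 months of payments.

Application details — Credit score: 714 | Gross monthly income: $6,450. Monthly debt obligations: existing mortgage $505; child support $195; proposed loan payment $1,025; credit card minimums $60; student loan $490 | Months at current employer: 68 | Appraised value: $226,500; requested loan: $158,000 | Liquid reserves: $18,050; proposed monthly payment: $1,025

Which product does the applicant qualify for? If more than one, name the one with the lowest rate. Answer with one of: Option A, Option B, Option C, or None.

Option B

Total debts = (505 + 195 + 1,025 + 60 + 490) = 2,275; DTI = 2,275/6,450 = 35.3%.
LTV = 158,000/226,500 = 69.8%.
Reserves = 18,050/1,025 = 17.6 months.
Option A: score 714 ≥ 580; DTI 35.3% ≤ 36%; LTV 69.8% ≤ 100%; employment 68 ≥ 6 mo; reserves 17.6 ≥ 2 mo → qualifies.
Option B: score 714 ≥ 680; DTI 35.3% ≤ 36%; LTV 69.8% ≤ 97%; employment 68 ≥ 24 mo; reserves 17.6 ≥ 4 mo → qualifies.
Option C: score 714 ≥ 640; DTI 35.3% ≤ 45%; LTV 69.8% ≤ 100%; reserves 17.6 ≥ 9 mo → qualifies.
Qualifying: Option A, Option B, Option C. Lowest rate is 11.07% → Option B.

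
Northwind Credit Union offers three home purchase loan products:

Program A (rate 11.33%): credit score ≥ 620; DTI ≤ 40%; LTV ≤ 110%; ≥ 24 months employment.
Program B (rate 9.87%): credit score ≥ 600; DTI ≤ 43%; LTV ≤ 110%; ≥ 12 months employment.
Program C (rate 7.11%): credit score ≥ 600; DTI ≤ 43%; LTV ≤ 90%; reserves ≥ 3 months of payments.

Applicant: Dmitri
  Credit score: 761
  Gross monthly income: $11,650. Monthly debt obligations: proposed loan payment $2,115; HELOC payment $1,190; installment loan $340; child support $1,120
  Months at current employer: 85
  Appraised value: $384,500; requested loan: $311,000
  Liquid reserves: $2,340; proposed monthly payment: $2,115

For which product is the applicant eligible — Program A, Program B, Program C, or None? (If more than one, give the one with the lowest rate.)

Total debts = (2,115 + 1,190 + 340 + 1,120) = 4,765; DTI = 4,765/11,650 = 40.9%.
LTV = 311,000/384,500 = 80.9%.
Reserves = 2,340/2,115 = 1.1 months.
Program A: score 761 ≥ 620; DTI 40.9% > 40%; LTV 80.9% ≤ 110%; employment 85 ≥ 24 mo → does not qualify.
Program B: score 761 ≥ 600; DTI 40.9% ≤ 43%; LTV 80.9% ≤ 110%; employment 85 ≥ 12 mo → qualifies.
Program C: score 761 ≥ 600; DTI 40.9% ≤ 43%; LTV 80.9% ≤ 90%; reserves 1.1 < 3 mo → does not qualify.

Program B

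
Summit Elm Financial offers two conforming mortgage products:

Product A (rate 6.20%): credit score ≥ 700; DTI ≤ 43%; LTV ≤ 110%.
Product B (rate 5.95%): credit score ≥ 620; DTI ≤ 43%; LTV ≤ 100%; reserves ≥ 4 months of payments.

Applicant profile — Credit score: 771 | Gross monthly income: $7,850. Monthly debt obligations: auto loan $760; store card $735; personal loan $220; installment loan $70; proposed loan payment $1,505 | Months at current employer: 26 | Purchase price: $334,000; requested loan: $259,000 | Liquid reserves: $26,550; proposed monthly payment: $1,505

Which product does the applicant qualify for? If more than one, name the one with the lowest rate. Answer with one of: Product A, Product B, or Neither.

Total debts = (760 + 735 + 220 + 70 + 1,505) = 3,290; DTI = 3,290/7,850 = 41.9%.
LTV = 259,000/334,000 = 77.5%.
Reserves = 26,550/1,505 = 17.6 months.
Product A: score 771 ≥ 700; DTI 41.9% ≤ 43%; LTV 77.5% ≤ 110% → qualifies.
Product B: score 771 ≥ 620; DTI 41.9% ≤ 43%; LTV 77.5% ≤ 100%; reserves 17.6 ≥ 4 mo → qualifies.
Qualifying: Product A, Product B. Lowest rate is 5.95% → Product B.

Product B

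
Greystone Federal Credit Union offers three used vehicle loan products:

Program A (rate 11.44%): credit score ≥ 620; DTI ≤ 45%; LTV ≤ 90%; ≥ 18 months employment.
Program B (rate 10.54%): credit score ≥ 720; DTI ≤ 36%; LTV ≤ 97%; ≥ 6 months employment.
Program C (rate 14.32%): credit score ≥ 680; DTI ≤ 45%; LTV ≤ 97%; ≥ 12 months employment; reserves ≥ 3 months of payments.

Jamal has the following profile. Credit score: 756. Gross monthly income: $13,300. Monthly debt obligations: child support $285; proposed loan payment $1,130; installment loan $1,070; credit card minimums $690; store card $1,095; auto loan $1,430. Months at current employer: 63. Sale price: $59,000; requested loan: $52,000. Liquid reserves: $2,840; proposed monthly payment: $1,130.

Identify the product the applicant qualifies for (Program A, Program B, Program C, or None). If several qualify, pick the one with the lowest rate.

Program A

Total debts = (285 + 1,130 + 1,070 + 690 + 1,095 + 1,430) = 5,700; DTI = 5,700/13,300 = 42.9%.
LTV = 52,000/59,000 = 88.1%.
Reserves = 2,840/1,130 = 2.5 months.
Program A: score 756 ≥ 620; DTI 42.9% ≤ 45%; LTV 88.1% ≤ 90%; employment 63 ≥ 18 mo → qualifies.
Program B: score 756 ≥ 720; DTI 42.9% > 36%; LTV 88.1% ≤ 97%; employment 63 ≥ 6 mo → does not qualify.
Program C: score 756 ≥ 680; DTI 42.9% ≤ 45%; LTV 88.1% ≤ 97%; employment 63 ≥ 12 mo; reserves 2.5 < 3 mo → does not qualify.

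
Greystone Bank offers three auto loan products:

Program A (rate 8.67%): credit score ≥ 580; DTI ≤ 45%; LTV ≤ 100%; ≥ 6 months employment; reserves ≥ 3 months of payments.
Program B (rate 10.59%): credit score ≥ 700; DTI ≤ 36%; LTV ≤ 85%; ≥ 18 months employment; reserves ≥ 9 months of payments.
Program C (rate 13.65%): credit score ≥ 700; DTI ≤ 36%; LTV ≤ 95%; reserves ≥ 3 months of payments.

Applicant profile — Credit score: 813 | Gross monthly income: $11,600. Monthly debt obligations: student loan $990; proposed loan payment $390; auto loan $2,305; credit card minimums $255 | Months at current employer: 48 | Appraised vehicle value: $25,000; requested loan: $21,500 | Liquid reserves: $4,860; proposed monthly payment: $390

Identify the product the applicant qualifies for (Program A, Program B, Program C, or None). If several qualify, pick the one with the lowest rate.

Total debts = (990 + 390 + 2,305 + 255) = 3,940; DTI = 3,940/11,600 = 34%.
LTV = 21,500/25,000 = 86%.
Reserves = 4,860/390 = 12.5 months.
Program A: score 813 ≥ 580; DTI 34% ≤ 45%; LTV 86% ≤ 100%; employment 48 ≥ 6 mo; reserves 12.5 ≥ 3 mo → qualifies.
Program B: score 813 ≥ 700; DTI 34% ≤ 36%; LTV 86% > 85%; employment 48 ≥ 18 mo; reserves 12.5 ≥ 9 mo → does not qualify.
Program C: score 813 ≥ 700; DTI 34% ≤ 36%; LTV 86% ≤ 95%; reserves 12.5 ≥ 3 mo → qualifies.
Qualifying: Program A, Program C. Lowest rate is 8.67% → Program A.

Program A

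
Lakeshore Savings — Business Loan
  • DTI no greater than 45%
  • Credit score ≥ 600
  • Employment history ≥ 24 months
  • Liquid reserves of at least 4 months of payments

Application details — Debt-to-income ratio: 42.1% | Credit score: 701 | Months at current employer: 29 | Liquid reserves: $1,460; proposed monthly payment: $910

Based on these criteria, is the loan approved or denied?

Denied

DTI 42.1% ≤ 45%
Credit score 701 ≥ 600 (meets)
Employment 29 ≥ 24 months
Reserves = 1,460/910 = 1.6 months < 4
Fails on reserves.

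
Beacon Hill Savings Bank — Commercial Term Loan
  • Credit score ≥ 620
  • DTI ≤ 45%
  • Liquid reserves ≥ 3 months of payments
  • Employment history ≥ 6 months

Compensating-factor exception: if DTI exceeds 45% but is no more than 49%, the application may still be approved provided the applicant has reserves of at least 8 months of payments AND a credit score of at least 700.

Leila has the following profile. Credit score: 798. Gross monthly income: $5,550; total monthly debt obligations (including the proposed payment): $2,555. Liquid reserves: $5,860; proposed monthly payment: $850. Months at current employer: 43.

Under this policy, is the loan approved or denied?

Denied

Credit score 798 ≥ 620 (meets base)
DTI = 2,555/5,550 = 46% > 45% — standard DTI limit exceeded.
Reserves: 5,860 ÷ 850 = 6.9 months (meets 3-month minimum)
Employment 43 ≥ 6 months
46% falls in the override range (45%–49%), so the compensating-factor test applies.
Override check — reserves: 6.9 mo (short of 8); score: 798 (ok).
Override conditions not both satisfied; exception does not apply.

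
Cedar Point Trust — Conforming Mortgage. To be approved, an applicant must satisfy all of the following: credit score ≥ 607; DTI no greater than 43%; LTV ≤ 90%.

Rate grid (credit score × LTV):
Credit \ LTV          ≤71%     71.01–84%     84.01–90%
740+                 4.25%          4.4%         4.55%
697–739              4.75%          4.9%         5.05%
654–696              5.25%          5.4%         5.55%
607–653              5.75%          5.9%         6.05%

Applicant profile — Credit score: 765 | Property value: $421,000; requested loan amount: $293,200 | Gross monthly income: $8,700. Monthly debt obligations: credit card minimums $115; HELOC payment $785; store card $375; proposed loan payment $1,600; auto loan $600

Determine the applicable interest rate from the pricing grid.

4.25%

Credit score 765 ≥ 607; Total monthly debts = (115 + 785 + 375 + 1,600 + 600) = 3,475. Debt-to-income = 3,475/8,700 = 39.9% — meets 43% limit
LTV = 293,200/421,000 = 69.6% ≤ 90%
Score 765 is in the 740+ band; LTV 69.6% is in the ≤71% band → 4.25%.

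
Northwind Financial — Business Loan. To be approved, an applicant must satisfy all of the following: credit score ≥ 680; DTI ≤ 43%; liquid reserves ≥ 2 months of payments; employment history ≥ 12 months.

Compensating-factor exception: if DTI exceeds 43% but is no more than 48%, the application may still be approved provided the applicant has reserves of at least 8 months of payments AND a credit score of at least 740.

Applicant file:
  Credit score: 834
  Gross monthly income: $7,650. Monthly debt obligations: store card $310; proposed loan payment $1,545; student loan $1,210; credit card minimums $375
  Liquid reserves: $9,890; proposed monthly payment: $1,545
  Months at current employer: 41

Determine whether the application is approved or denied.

Denied

Credit score 834 ≥ 680 (meets base)
Total debts = (310 + 1,545 + 1,210 + 375) = 3,440. DTI = 3,440/7,650 = 45% > 43% — standard DTI limit exceeded.
Liquid reserves cover 9,890/1,545 = 6.4 months — ≥ 2 required
Employment 41 ≥ 12 months
DTI 45% is within the 43%–48% exception band; checking compensating factors.
Reserves 6.4 < 8 months; credit score 834 ≥ 740.
Override conditions not both satisfied; exception does not apply.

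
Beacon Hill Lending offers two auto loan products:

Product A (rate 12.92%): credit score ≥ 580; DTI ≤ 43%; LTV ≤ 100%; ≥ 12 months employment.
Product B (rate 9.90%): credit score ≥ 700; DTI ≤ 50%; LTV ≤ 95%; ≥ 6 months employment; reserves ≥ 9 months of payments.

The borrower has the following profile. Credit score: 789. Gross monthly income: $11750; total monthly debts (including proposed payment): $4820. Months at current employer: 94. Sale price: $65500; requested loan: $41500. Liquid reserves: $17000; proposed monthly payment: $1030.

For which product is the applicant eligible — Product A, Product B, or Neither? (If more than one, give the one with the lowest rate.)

DTI = 4,820/11,750 = 41%.
LTV = 41,500/65,500 = 63.4%.
Reserves = 17,000/1,030 = 16.5 months.
Product A: score 789 ≥ 580; DTI 41% ≤ 43%; LTV 63.4% ≤ 100%; employment 94 ≥ 12 mo → qualifies.
Product B: score 789 ≥ 700; DTI 41% ≤ 50%; LTV 63.4% ≤ 95%; employment 94 ≥ 6 mo; reserves 16.5 ≥ 9 mo → qualifies.
Qualifying: Product A, Product B. Lowest rate is 9.90% → Product B.

Product B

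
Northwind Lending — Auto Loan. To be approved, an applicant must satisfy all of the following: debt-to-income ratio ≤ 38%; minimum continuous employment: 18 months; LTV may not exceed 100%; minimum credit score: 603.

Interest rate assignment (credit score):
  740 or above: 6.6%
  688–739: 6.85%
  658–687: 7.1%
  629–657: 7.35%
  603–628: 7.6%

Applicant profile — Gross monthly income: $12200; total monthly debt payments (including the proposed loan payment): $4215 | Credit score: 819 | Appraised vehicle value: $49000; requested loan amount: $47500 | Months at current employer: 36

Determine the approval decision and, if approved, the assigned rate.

Credit score 819 ≥ 603 (meets minimum)
Debt-to-income = 4,215/12,200 = 34.5% — meets 38% limit
Employment 36 ≥ 18 months
LTV = 47,500/49,000 = 96.9% ≤ 100%
All requirements met. Score 819 falls in the 740 or above tier → 6.6%.

Approved at 6.6%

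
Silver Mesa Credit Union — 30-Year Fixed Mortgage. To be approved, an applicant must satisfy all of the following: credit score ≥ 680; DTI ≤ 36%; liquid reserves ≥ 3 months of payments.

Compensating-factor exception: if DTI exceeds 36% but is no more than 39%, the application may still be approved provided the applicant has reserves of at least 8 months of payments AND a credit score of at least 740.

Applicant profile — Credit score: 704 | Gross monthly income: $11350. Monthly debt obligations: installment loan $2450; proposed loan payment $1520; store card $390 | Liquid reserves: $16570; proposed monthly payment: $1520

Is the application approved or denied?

Credit score 704 ≥ 680 (meets base)
Total debts = (2,450 + 1,520 + 390) = 4,360. DTI: 4,360 ÷ 11,350 = 38.4%, over the 36% base limit.
Reserves = 16,570/1,520 = 10.9 months ≥ 3
38.4% falls in the override range (36%–39%), so the compensating-factor test applies.
Override check — reserves: 10.9 mo (ok); score: 704 (below 740).
Override conditions not both satisfied; exception does not apply.

Denied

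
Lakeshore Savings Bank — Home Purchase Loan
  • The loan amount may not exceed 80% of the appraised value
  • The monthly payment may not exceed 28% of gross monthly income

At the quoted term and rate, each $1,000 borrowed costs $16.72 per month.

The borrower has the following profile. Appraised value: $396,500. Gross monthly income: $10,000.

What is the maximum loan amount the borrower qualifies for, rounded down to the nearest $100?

Payment cap: 28% × $10,000 = $2,800/month.
At $16.72 per $1,000, that supports 2,800/16.72 × 1,000 ≈ $167,464 → $167,400.
LTV cap: 80% × $396,500 = $317,200 → $317,200.
Binding constraint: payment-to-income.

$167,400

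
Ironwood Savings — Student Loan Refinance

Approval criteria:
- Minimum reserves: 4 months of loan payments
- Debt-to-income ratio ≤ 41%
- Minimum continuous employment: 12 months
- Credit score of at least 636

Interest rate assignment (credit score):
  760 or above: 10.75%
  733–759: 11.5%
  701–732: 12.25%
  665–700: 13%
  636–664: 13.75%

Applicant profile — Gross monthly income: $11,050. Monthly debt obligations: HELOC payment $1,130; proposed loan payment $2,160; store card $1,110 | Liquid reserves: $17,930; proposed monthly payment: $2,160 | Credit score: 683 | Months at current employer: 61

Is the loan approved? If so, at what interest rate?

Approved at 13%

Credit score 683 ≥ 636 (meets minimum)
Reserves: 17,930 ÷ 2,160 = 8.3 months (meets 4-month minimum)
Total monthly debts = (1,130 + 2,160 + 1,110) = 4,400. DTI: 4,400 ÷ 11,050 = 39.8%, within the 41% cap
Employment 61 ≥ 12 months
All requirements met. Score 683 falls in the 665–700 tier → 13%.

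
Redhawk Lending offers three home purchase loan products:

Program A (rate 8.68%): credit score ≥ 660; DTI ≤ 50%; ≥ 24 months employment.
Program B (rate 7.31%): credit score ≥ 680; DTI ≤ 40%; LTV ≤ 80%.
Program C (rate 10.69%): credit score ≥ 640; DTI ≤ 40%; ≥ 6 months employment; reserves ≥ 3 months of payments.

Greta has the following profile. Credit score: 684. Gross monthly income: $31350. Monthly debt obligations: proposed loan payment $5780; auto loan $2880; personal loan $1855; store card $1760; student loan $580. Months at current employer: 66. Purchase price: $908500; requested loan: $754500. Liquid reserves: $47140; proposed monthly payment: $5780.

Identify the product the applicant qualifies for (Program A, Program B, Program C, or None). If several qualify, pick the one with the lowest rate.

Total debts = (5,780 + 2,880 + 1,855 + 1,760 + 580) = 12,855; DTI = 12,855/31,350 = 41%.
LTV = 754,500/908,500 = 83%.
Reserves = 47,140/5,780 = 8.2 months.
Program A: score 684 ≥ 660; DTI 41% ≤ 50%; employment 66 ≥ 24 mo → qualifies.
Program B: score 684 ≥ 680; DTI 41% > 40%; LTV 83% > 80% → does not qualify.
Program C: score 684 ≥ 640; DTI 41% > 40%; employment 66 ≥ 6 mo; reserves 8.2 ≥ 3 mo → does not qualify.

Program A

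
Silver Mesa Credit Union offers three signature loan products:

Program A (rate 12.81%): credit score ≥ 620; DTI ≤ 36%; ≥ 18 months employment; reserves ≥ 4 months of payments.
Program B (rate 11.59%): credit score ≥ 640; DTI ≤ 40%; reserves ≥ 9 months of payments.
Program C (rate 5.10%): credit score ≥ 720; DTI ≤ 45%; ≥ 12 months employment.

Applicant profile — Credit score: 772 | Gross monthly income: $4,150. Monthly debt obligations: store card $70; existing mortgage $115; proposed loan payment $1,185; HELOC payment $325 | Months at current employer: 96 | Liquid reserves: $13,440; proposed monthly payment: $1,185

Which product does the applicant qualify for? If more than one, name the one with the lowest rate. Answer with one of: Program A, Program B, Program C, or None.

Program C

Total debts = (70 + 115 + 1,185 + 325) = 1,695; DTI = 1,695/4,150 = 40.8%.
Reserves = 13,440/1,185 = 11.3 months.
Program A: score 772 ≥ 620; DTI 40.8% > 36%; employment 96 ≥ 18 mo; reserves 11.3 ≥ 4 mo → does not qualify.
Program B: score 772 ≥ 640; DTI 40.8% > 40%; reserves 11.3 ≥ 9 mo → does not qualify.
Program C: score 772 ≥ 720; DTI 40.8% ≤ 45%; employment 96 ≥ 12 mo → qualifies.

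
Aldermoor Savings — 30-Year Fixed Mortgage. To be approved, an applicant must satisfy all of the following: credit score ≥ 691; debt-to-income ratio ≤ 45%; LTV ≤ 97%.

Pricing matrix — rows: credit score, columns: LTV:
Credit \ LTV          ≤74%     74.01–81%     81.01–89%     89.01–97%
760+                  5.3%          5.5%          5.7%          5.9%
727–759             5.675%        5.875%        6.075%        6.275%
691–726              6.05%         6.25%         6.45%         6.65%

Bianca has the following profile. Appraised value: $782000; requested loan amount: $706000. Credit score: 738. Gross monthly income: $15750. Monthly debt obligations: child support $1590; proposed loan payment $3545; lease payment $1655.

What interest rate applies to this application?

Credit score 738 ≥ 691; Total monthly debts = (1,590 + 3,545 + 1,655) = 6,790. DTI: 6,790 ÷ 15,750 = 43.1%, within the 45% cap
LTV: 706,000 ÷ 782,000 = 90.3%, within 97% cap
Row: 738 falls in 727–759. Column: 90.3% falls in 89.01–97%. Rate = 6.275%.

6.275%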